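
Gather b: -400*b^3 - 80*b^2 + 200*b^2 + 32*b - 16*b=-400*b^3 + 120*b^2 + 16*b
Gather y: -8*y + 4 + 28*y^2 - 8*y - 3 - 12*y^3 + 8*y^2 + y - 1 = -12*y^3 + 36*y^2 - 15*y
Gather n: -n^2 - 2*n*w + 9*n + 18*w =-n^2 + n*(9 - 2*w) + 18*w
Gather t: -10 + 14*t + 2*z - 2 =14*t + 2*z - 12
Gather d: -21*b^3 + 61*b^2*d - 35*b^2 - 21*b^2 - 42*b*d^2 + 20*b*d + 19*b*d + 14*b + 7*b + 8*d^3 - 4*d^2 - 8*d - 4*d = -21*b^3 - 56*b^2 + 21*b + 8*d^3 + d^2*(-42*b - 4) + d*(61*b^2 + 39*b - 12)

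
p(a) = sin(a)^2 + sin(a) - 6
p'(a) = 2*sin(a)*cos(a) + cos(a)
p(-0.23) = -6.18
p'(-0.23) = 0.53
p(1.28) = -4.12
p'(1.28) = 0.84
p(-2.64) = -6.25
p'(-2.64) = -0.03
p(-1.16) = -6.08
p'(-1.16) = -0.33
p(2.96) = -5.79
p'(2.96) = -1.34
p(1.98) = -4.24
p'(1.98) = -1.13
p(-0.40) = -6.24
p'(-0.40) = 0.20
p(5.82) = -6.25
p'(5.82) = 0.10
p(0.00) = -6.00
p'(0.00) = 1.00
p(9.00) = -5.42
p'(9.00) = -1.66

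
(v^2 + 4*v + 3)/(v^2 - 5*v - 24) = (v + 1)/(v - 8)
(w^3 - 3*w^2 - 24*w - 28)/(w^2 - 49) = (w^2 + 4*w + 4)/(w + 7)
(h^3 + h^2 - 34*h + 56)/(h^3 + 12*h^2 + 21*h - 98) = (h - 4)/(h + 7)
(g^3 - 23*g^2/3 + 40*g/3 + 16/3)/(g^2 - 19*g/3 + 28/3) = (3*g^2 - 11*g - 4)/(3*g - 7)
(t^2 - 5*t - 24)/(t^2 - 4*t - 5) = (-t^2 + 5*t + 24)/(-t^2 + 4*t + 5)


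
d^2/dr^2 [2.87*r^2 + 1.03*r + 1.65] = 5.74000000000000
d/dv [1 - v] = -1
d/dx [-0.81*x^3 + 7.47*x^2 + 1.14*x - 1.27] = -2.43*x^2 + 14.94*x + 1.14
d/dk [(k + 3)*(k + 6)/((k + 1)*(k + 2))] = 2*(-3*k^2 - 16*k - 18)/(k^4 + 6*k^3 + 13*k^2 + 12*k + 4)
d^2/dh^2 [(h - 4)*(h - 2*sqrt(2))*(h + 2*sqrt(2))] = 6*h - 8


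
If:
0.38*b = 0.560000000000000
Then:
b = 1.47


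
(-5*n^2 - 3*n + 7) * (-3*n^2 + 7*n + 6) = 15*n^4 - 26*n^3 - 72*n^2 + 31*n + 42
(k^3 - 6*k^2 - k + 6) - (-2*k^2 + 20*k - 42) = k^3 - 4*k^2 - 21*k + 48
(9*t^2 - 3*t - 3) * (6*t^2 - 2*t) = 54*t^4 - 36*t^3 - 12*t^2 + 6*t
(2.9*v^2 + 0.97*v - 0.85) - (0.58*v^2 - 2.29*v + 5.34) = 2.32*v^2 + 3.26*v - 6.19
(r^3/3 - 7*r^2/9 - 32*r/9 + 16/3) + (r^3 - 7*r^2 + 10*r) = 4*r^3/3 - 70*r^2/9 + 58*r/9 + 16/3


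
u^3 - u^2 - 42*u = u*(u - 7)*(u + 6)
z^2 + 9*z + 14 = (z + 2)*(z + 7)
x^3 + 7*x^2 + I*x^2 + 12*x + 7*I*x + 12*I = (x + 3)*(x + 4)*(x + I)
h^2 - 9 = (h - 3)*(h + 3)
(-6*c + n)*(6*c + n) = -36*c^2 + n^2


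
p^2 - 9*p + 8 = (p - 8)*(p - 1)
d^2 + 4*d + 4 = (d + 2)^2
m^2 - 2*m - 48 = (m - 8)*(m + 6)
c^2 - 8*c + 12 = (c - 6)*(c - 2)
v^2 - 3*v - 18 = (v - 6)*(v + 3)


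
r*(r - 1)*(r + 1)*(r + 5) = r^4 + 5*r^3 - r^2 - 5*r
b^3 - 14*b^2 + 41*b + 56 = (b - 8)*(b - 7)*(b + 1)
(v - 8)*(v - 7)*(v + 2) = v^3 - 13*v^2 + 26*v + 112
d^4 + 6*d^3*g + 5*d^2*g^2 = d^2*(d + g)*(d + 5*g)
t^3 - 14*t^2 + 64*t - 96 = (t - 6)*(t - 4)^2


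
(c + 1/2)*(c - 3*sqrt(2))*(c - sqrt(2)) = c^3 - 4*sqrt(2)*c^2 + c^2/2 - 2*sqrt(2)*c + 6*c + 3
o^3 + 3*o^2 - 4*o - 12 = (o - 2)*(o + 2)*(o + 3)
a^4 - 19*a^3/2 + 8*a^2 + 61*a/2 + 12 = (a - 8)*(a - 3)*(a + 1/2)*(a + 1)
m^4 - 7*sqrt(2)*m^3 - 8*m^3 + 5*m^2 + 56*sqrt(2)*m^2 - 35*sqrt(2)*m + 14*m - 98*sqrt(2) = (m - 7)*(m - 2)*(m + 1)*(m - 7*sqrt(2))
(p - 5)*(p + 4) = p^2 - p - 20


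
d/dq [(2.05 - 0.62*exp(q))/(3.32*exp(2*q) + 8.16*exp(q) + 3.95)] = (2.0584*exp(2*q) - 13.612*exp(q) - 19.177)*exp(q)/(11.0224*exp(4*q) + 54.1824*exp(3*q) + 92.8136*exp(2*q) + 64.464*exp(q) + 15.6025)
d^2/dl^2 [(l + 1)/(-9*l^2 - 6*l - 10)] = 6*(-12*(l + 1)*(3*l + 1)^2 + (9*l + 5)*(9*l^2 + 6*l + 10))/(9*l^2 + 6*l + 10)^3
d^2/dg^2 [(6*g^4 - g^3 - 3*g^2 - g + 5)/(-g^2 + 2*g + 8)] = 2*(-6*g^6 + 36*g^5 + 72*g^4 - 749*g^3 - 2199*g^2 + 246*g + 116)/(g^6 - 6*g^5 - 12*g^4 + 88*g^3 + 96*g^2 - 384*g - 512)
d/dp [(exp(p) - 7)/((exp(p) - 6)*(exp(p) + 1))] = (-exp(2*p) + 14*exp(p) - 41)*exp(p)/(exp(4*p) - 10*exp(3*p) + 13*exp(2*p) + 60*exp(p) + 36)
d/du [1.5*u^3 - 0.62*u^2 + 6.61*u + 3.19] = 4.5*u^2 - 1.24*u + 6.61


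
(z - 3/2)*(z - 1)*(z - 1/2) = z^3 - 3*z^2 + 11*z/4 - 3/4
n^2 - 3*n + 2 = (n - 2)*(n - 1)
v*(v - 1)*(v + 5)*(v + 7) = v^4 + 11*v^3 + 23*v^2 - 35*v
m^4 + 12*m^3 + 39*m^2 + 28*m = m*(m + 1)*(m + 4)*(m + 7)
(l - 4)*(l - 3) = l^2 - 7*l + 12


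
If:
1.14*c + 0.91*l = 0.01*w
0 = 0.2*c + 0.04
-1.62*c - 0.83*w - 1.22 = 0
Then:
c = -0.20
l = 0.24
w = -1.08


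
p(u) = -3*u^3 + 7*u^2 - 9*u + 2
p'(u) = -9*u^2 + 14*u - 9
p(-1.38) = 35.64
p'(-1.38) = -45.46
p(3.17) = -51.75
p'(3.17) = -55.06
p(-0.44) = 7.57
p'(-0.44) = -16.90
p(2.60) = -26.81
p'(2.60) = -33.44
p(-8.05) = 2093.05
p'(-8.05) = -704.92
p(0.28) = -0.04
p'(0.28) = -5.79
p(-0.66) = 11.85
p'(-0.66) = -22.16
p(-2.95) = 166.48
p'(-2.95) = -128.62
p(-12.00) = 6302.00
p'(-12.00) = -1473.00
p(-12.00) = 6302.00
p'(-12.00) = -1473.00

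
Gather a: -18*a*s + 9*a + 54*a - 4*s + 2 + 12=a*(63 - 18*s) - 4*s + 14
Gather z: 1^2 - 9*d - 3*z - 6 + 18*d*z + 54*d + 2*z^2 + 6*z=45*d + 2*z^2 + z*(18*d + 3) - 5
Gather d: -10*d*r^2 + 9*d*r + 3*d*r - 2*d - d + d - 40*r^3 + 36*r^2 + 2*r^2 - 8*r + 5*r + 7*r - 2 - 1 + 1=d*(-10*r^2 + 12*r - 2) - 40*r^3 + 38*r^2 + 4*r - 2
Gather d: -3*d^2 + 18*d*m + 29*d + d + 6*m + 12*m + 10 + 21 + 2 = -3*d^2 + d*(18*m + 30) + 18*m + 33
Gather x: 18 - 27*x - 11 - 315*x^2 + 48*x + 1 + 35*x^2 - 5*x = -280*x^2 + 16*x + 8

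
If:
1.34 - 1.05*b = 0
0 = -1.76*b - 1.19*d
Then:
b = 1.28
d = -1.89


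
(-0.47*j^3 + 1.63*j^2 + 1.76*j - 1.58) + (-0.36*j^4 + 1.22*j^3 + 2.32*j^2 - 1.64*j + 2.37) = -0.36*j^4 + 0.75*j^3 + 3.95*j^2 + 0.12*j + 0.79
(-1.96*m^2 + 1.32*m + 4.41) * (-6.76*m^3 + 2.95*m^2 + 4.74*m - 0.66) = 13.2496*m^5 - 14.7052*m^4 - 35.208*m^3 + 20.5599*m^2 + 20.0322*m - 2.9106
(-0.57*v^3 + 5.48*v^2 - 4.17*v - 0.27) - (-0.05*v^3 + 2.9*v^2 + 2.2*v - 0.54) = -0.52*v^3 + 2.58*v^2 - 6.37*v + 0.27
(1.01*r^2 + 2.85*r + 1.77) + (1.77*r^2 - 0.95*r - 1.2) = 2.78*r^2 + 1.9*r + 0.57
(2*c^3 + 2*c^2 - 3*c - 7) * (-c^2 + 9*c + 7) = -2*c^5 + 16*c^4 + 35*c^3 - 6*c^2 - 84*c - 49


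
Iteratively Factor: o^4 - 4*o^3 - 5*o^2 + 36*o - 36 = (o - 2)*(o^3 - 2*o^2 - 9*o + 18) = (o - 2)^2*(o^2 - 9) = (o - 2)^2*(o + 3)*(o - 3)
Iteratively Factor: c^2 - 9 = (c + 3)*(c - 3)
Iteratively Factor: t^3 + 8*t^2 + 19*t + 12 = (t + 1)*(t^2 + 7*t + 12) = (t + 1)*(t + 3)*(t + 4)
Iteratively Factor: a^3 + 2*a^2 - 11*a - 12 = (a + 1)*(a^2 + a - 12) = (a + 1)*(a + 4)*(a - 3)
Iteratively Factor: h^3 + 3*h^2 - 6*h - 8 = (h + 1)*(h^2 + 2*h - 8) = (h + 1)*(h + 4)*(h - 2)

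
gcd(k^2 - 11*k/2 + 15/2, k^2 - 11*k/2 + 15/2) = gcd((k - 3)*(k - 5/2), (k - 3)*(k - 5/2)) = k^2 - 11*k/2 + 15/2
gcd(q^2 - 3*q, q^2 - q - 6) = q - 3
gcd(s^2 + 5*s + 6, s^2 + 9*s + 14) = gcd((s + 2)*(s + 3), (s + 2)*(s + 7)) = s + 2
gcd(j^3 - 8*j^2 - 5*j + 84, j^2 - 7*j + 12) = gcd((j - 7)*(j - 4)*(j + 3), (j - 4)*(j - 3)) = j - 4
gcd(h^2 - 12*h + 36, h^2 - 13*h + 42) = h - 6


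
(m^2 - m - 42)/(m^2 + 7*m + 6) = (m - 7)/(m + 1)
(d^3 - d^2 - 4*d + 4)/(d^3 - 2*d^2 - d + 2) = (d + 2)/(d + 1)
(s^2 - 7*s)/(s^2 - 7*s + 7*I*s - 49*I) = s/(s + 7*I)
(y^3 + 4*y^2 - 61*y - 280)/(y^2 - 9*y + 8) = (y^2 + 12*y + 35)/(y - 1)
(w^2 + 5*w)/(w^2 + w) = (w + 5)/(w + 1)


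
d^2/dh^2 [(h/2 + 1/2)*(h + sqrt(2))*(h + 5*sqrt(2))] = 3*h + 1 + 6*sqrt(2)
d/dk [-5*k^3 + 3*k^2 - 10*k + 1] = -15*k^2 + 6*k - 10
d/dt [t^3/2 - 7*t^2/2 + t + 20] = 3*t^2/2 - 7*t + 1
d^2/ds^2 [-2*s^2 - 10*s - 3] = -4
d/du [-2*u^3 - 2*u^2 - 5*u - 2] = -6*u^2 - 4*u - 5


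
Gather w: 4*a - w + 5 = 4*a - w + 5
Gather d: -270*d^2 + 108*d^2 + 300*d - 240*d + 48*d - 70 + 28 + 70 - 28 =-162*d^2 + 108*d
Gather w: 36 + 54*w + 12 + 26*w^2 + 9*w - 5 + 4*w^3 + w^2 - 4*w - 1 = 4*w^3 + 27*w^2 + 59*w + 42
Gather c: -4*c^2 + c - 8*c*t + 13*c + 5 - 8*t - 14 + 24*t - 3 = -4*c^2 + c*(14 - 8*t) + 16*t - 12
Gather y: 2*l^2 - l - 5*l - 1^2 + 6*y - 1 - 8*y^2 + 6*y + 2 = 2*l^2 - 6*l - 8*y^2 + 12*y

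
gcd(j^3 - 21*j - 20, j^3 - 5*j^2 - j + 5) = j^2 - 4*j - 5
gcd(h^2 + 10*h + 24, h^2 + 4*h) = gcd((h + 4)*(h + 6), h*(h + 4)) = h + 4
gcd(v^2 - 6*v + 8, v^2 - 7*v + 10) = v - 2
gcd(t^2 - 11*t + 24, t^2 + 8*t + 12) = 1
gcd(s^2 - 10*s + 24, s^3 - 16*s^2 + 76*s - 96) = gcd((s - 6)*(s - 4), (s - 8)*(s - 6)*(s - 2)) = s - 6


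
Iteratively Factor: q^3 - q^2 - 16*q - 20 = (q - 5)*(q^2 + 4*q + 4) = (q - 5)*(q + 2)*(q + 2)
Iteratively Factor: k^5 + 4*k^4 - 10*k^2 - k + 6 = (k + 3)*(k^4 + k^3 - 3*k^2 - k + 2) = (k + 1)*(k + 3)*(k^3 - 3*k + 2) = (k - 1)*(k + 1)*(k + 3)*(k^2 + k - 2) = (k - 1)*(k + 1)*(k + 2)*(k + 3)*(k - 1)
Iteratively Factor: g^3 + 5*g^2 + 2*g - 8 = (g + 4)*(g^2 + g - 2) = (g + 2)*(g + 4)*(g - 1)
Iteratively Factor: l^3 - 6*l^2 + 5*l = (l)*(l^2 - 6*l + 5) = l*(l - 5)*(l - 1)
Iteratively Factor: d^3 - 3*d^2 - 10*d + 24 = (d - 2)*(d^2 - d - 12) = (d - 4)*(d - 2)*(d + 3)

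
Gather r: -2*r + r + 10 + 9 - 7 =12 - r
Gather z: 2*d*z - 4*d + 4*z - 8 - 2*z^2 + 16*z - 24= -4*d - 2*z^2 + z*(2*d + 20) - 32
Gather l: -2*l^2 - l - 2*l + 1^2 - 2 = -2*l^2 - 3*l - 1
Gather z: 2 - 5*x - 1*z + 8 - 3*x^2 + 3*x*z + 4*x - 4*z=-3*x^2 - x + z*(3*x - 5) + 10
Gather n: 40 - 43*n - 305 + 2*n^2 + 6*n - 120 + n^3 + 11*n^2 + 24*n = n^3 + 13*n^2 - 13*n - 385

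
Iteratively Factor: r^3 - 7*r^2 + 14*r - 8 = (r - 4)*(r^2 - 3*r + 2) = (r - 4)*(r - 2)*(r - 1)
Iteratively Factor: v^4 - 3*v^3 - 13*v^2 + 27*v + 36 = (v - 3)*(v^3 - 13*v - 12) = (v - 3)*(v + 1)*(v^2 - v - 12) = (v - 3)*(v + 1)*(v + 3)*(v - 4)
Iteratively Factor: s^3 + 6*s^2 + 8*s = (s + 4)*(s^2 + 2*s) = s*(s + 4)*(s + 2)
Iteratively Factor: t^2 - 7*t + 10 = (t - 2)*(t - 5)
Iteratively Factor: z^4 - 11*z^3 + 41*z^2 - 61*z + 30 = (z - 5)*(z^3 - 6*z^2 + 11*z - 6) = (z - 5)*(z - 1)*(z^2 - 5*z + 6) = (z - 5)*(z - 2)*(z - 1)*(z - 3)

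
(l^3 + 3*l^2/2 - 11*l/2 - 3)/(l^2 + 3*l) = l - 3/2 - 1/l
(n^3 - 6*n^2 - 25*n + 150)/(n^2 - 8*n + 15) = (n^2 - n - 30)/(n - 3)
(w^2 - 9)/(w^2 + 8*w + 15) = (w - 3)/(w + 5)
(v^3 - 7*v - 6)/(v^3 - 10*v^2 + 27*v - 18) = (v^2 + 3*v + 2)/(v^2 - 7*v + 6)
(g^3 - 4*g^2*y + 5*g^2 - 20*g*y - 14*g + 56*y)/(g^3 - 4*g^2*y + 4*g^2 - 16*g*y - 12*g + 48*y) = (g + 7)/(g + 6)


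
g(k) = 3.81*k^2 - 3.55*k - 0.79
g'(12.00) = 87.89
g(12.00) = 505.25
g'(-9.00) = -72.13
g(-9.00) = 339.77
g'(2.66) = 16.72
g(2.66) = 16.73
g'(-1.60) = -15.74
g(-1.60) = 14.64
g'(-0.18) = -4.92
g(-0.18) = -0.03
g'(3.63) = 24.11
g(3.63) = 36.53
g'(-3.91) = -33.34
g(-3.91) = 71.34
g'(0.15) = -2.41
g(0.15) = -1.24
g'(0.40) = -0.50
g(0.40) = -1.60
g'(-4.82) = -40.28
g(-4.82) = 104.84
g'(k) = 7.62*k - 3.55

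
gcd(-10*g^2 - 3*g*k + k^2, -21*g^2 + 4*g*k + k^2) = 1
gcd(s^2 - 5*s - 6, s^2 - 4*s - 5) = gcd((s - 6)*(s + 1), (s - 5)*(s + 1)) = s + 1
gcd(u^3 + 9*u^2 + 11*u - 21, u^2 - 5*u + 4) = u - 1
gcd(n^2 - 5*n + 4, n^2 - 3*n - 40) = 1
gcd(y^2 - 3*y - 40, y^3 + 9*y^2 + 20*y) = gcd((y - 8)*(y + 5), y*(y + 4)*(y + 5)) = y + 5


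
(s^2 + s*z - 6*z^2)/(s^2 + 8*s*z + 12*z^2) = (s^2 + s*z - 6*z^2)/(s^2 + 8*s*z + 12*z^2)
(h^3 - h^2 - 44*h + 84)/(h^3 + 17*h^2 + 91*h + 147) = (h^2 - 8*h + 12)/(h^2 + 10*h + 21)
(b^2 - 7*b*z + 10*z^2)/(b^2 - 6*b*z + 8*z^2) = (-b + 5*z)/(-b + 4*z)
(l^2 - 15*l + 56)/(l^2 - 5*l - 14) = (l - 8)/(l + 2)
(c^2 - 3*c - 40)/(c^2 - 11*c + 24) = (c + 5)/(c - 3)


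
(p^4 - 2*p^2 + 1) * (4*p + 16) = 4*p^5 + 16*p^4 - 8*p^3 - 32*p^2 + 4*p + 16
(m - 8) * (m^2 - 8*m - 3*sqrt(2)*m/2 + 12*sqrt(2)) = m^3 - 16*m^2 - 3*sqrt(2)*m^2/2 + 24*sqrt(2)*m + 64*m - 96*sqrt(2)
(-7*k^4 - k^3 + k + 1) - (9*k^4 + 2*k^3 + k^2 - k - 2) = -16*k^4 - 3*k^3 - k^2 + 2*k + 3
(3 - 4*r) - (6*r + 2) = 1 - 10*r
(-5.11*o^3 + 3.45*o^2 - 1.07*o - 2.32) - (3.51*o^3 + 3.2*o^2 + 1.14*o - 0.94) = -8.62*o^3 + 0.25*o^2 - 2.21*o - 1.38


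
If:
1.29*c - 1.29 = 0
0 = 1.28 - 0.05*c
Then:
No Solution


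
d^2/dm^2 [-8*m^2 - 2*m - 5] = -16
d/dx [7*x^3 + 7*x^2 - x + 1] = 21*x^2 + 14*x - 1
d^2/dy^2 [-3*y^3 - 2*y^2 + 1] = -18*y - 4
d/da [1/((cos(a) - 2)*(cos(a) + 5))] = (2*cos(a) + 3)*sin(a)/((cos(a) - 2)^2*(cos(a) + 5)^2)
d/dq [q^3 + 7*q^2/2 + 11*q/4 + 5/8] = 3*q^2 + 7*q + 11/4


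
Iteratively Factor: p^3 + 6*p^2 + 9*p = (p + 3)*(p^2 + 3*p) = p*(p + 3)*(p + 3)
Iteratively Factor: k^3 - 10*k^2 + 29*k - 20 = (k - 1)*(k^2 - 9*k + 20) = (k - 5)*(k - 1)*(k - 4)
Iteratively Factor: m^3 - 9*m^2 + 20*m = (m - 5)*(m^2 - 4*m) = (m - 5)*(m - 4)*(m)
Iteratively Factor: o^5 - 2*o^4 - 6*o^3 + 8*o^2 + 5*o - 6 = (o - 1)*(o^4 - o^3 - 7*o^2 + o + 6) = (o - 3)*(o - 1)*(o^3 + 2*o^2 - o - 2) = (o - 3)*(o - 1)^2*(o^2 + 3*o + 2) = (o - 3)*(o - 1)^2*(o + 2)*(o + 1)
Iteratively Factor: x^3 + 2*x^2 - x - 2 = (x - 1)*(x^2 + 3*x + 2) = (x - 1)*(x + 2)*(x + 1)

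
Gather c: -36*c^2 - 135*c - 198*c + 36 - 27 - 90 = -36*c^2 - 333*c - 81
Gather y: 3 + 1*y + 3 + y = 2*y + 6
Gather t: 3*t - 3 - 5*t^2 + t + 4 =-5*t^2 + 4*t + 1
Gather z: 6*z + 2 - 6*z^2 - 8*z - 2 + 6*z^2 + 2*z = 0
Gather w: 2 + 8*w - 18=8*w - 16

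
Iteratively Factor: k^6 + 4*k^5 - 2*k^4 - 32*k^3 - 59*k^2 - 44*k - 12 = (k + 2)*(k^5 + 2*k^4 - 6*k^3 - 20*k^2 - 19*k - 6) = (k + 2)^2*(k^4 - 6*k^2 - 8*k - 3) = (k + 1)*(k + 2)^2*(k^3 - k^2 - 5*k - 3) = (k + 1)^2*(k + 2)^2*(k^2 - 2*k - 3) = (k - 3)*(k + 1)^2*(k + 2)^2*(k + 1)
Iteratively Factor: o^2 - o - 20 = (o + 4)*(o - 5)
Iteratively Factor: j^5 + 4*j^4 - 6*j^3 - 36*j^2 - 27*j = (j + 3)*(j^4 + j^3 - 9*j^2 - 9*j) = j*(j + 3)*(j^3 + j^2 - 9*j - 9) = j*(j - 3)*(j + 3)*(j^2 + 4*j + 3) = j*(j - 3)*(j + 3)^2*(j + 1)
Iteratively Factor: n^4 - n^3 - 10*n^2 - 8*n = (n - 4)*(n^3 + 3*n^2 + 2*n) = (n - 4)*(n + 2)*(n^2 + n) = n*(n - 4)*(n + 2)*(n + 1)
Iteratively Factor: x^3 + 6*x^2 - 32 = (x - 2)*(x^2 + 8*x + 16) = (x - 2)*(x + 4)*(x + 4)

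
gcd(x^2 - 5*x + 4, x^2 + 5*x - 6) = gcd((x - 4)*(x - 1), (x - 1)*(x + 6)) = x - 1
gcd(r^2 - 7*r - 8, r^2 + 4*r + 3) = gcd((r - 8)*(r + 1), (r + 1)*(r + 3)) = r + 1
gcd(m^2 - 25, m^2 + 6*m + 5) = m + 5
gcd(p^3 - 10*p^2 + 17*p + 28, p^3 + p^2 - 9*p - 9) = p + 1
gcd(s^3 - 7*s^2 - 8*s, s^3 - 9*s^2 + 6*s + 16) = s^2 - 7*s - 8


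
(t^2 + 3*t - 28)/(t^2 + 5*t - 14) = (t - 4)/(t - 2)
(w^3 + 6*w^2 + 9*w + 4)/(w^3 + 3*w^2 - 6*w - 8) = (w + 1)/(w - 2)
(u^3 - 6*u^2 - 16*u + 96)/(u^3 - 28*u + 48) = (u^2 - 2*u - 24)/(u^2 + 4*u - 12)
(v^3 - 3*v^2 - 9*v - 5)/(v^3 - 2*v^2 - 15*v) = (v^2 + 2*v + 1)/(v*(v + 3))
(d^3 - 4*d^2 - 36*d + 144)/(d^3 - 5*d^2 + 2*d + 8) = (d^2 - 36)/(d^2 - d - 2)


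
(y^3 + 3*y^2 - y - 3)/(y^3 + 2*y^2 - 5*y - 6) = (y - 1)/(y - 2)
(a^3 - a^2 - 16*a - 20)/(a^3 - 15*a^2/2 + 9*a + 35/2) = 2*(a^2 + 4*a + 4)/(2*a^2 - 5*a - 7)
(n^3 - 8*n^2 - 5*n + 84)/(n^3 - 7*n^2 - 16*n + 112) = (n + 3)/(n + 4)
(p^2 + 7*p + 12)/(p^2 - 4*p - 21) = (p + 4)/(p - 7)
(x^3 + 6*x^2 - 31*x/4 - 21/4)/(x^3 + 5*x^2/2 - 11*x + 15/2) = (2*x^2 + 15*x + 7)/(2*(x^2 + 4*x - 5))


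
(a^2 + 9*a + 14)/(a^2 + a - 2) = (a + 7)/(a - 1)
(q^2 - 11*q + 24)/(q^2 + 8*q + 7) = (q^2 - 11*q + 24)/(q^2 + 8*q + 7)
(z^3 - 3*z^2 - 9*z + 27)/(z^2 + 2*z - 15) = (z^2 - 9)/(z + 5)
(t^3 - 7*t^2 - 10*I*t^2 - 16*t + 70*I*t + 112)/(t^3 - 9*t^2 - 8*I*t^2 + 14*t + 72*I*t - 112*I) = (t - 2*I)/(t - 2)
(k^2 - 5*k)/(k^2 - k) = (k - 5)/(k - 1)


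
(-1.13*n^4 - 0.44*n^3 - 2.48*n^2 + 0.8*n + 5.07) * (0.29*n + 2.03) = -0.3277*n^5 - 2.4215*n^4 - 1.6124*n^3 - 4.8024*n^2 + 3.0943*n + 10.2921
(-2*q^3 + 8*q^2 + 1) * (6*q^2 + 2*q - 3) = -12*q^5 + 44*q^4 + 22*q^3 - 18*q^2 + 2*q - 3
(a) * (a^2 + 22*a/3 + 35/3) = a^3 + 22*a^2/3 + 35*a/3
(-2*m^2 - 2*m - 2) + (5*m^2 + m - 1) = 3*m^2 - m - 3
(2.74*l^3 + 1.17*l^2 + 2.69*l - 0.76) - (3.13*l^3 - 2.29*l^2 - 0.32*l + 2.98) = -0.39*l^3 + 3.46*l^2 + 3.01*l - 3.74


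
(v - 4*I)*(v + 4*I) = v^2 + 16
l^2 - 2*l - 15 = (l - 5)*(l + 3)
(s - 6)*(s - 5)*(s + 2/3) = s^3 - 31*s^2/3 + 68*s/3 + 20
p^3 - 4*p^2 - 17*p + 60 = (p - 5)*(p - 3)*(p + 4)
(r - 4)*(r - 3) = r^2 - 7*r + 12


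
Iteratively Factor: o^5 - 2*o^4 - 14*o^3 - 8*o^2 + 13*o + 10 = (o + 1)*(o^4 - 3*o^3 - 11*o^2 + 3*o + 10) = (o + 1)*(o + 2)*(o^3 - 5*o^2 - o + 5) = (o + 1)^2*(o + 2)*(o^2 - 6*o + 5) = (o - 1)*(o + 1)^2*(o + 2)*(o - 5)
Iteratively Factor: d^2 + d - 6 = (d - 2)*(d + 3)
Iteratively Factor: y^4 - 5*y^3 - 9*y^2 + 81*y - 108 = (y - 3)*(y^3 - 2*y^2 - 15*y + 36) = (y - 3)^2*(y^2 + y - 12) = (y - 3)^2*(y + 4)*(y - 3)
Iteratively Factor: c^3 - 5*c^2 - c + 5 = (c + 1)*(c^2 - 6*c + 5) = (c - 1)*(c + 1)*(c - 5)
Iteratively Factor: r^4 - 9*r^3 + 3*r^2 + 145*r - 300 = (r + 4)*(r^3 - 13*r^2 + 55*r - 75) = (r - 5)*(r + 4)*(r^2 - 8*r + 15) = (r - 5)*(r - 3)*(r + 4)*(r - 5)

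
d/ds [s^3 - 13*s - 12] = 3*s^2 - 13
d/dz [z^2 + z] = 2*z + 1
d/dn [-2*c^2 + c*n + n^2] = c + 2*n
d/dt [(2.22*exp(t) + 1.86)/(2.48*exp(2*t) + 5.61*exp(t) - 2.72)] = (-(2.22*exp(t) + 1.86)*(4.96*exp(t) + 5.61) + 5.5056*exp(2*t) + 12.4542*exp(t) - 6.0384)*exp(t)/(2.48*exp(2*t) + 5.61*exp(t) - 2.72)^2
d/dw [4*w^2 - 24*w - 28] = 8*w - 24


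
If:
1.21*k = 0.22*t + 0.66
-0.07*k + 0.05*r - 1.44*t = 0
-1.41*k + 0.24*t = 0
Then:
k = -8.00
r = -1364.80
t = -47.00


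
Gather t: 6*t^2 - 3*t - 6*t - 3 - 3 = 6*t^2 - 9*t - 6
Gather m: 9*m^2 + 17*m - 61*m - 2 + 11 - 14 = 9*m^2 - 44*m - 5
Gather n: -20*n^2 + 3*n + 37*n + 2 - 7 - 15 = -20*n^2 + 40*n - 20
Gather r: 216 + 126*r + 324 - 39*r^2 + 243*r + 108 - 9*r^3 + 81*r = -9*r^3 - 39*r^2 + 450*r + 648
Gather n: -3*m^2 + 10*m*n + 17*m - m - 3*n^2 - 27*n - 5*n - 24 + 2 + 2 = -3*m^2 + 16*m - 3*n^2 + n*(10*m - 32) - 20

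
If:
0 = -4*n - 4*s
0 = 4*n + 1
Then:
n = -1/4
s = 1/4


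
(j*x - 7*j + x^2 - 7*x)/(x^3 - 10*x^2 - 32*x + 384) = (j*x - 7*j + x^2 - 7*x)/(x^3 - 10*x^2 - 32*x + 384)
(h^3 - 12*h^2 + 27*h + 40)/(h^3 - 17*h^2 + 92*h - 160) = (h + 1)/(h - 4)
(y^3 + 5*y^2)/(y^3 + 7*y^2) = (y + 5)/(y + 7)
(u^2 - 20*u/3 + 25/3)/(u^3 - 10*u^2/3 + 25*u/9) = 3*(u - 5)/(u*(3*u - 5))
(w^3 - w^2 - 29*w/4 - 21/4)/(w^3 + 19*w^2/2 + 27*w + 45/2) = (2*w^2 - 5*w - 7)/(2*(w^2 + 8*w + 15))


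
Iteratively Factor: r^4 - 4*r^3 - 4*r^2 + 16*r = (r - 4)*(r^3 - 4*r) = (r - 4)*(r + 2)*(r^2 - 2*r) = r*(r - 4)*(r + 2)*(r - 2)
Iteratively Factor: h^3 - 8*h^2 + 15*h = (h - 5)*(h^2 - 3*h) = h*(h - 5)*(h - 3)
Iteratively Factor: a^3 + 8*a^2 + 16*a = (a)*(a^2 + 8*a + 16) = a*(a + 4)*(a + 4)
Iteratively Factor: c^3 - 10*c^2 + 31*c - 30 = (c - 2)*(c^2 - 8*c + 15) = (c - 5)*(c - 2)*(c - 3)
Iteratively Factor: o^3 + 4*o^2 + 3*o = (o)*(o^2 + 4*o + 3) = o*(o + 1)*(o + 3)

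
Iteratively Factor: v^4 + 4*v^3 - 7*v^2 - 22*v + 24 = (v - 1)*(v^3 + 5*v^2 - 2*v - 24) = (v - 1)*(v + 3)*(v^2 + 2*v - 8) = (v - 1)*(v + 3)*(v + 4)*(v - 2)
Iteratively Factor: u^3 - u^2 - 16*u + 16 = (u + 4)*(u^2 - 5*u + 4) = (u - 4)*(u + 4)*(u - 1)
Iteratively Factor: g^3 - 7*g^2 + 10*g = (g)*(g^2 - 7*g + 10) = g*(g - 5)*(g - 2)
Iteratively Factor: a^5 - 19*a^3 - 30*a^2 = (a)*(a^4 - 19*a^2 - 30*a) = a*(a + 2)*(a^3 - 2*a^2 - 15*a) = a*(a + 2)*(a + 3)*(a^2 - 5*a) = a^2*(a + 2)*(a + 3)*(a - 5)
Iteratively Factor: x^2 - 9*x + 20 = (x - 5)*(x - 4)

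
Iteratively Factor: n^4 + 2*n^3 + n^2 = (n + 1)*(n^3 + n^2) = n*(n + 1)*(n^2 + n) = n*(n + 1)^2*(n)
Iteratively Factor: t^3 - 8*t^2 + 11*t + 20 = (t - 4)*(t^2 - 4*t - 5) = (t - 4)*(t + 1)*(t - 5)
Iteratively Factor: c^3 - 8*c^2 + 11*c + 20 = (c + 1)*(c^2 - 9*c + 20) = (c - 5)*(c + 1)*(c - 4)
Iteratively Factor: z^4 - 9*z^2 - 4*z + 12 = (z - 1)*(z^3 + z^2 - 8*z - 12) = (z - 1)*(z + 2)*(z^2 - z - 6) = (z - 1)*(z + 2)^2*(z - 3)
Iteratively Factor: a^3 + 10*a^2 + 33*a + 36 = (a + 4)*(a^2 + 6*a + 9) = (a + 3)*(a + 4)*(a + 3)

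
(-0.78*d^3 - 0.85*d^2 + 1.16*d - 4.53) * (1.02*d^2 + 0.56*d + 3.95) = -0.7956*d^5 - 1.3038*d^4 - 2.3738*d^3 - 7.3285*d^2 + 2.0452*d - 17.8935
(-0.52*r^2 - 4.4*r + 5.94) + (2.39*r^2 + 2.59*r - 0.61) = 1.87*r^2 - 1.81*r + 5.33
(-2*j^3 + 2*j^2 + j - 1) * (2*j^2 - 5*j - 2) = -4*j^5 + 14*j^4 - 4*j^3 - 11*j^2 + 3*j + 2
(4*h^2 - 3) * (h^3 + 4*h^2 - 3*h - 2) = 4*h^5 + 16*h^4 - 15*h^3 - 20*h^2 + 9*h + 6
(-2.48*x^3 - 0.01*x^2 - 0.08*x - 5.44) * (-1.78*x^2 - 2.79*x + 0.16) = 4.4144*x^5 + 6.937*x^4 - 0.2265*x^3 + 9.9048*x^2 + 15.1648*x - 0.8704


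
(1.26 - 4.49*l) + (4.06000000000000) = 5.32 - 4.49*l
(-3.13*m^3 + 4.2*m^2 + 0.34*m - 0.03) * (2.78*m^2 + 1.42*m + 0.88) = -8.7014*m^5 + 7.2314*m^4 + 4.1548*m^3 + 4.0954*m^2 + 0.2566*m - 0.0264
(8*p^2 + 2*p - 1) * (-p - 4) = -8*p^3 - 34*p^2 - 7*p + 4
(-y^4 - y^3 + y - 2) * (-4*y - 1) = 4*y^5 + 5*y^4 + y^3 - 4*y^2 + 7*y + 2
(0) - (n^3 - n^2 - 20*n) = -n^3 + n^2 + 20*n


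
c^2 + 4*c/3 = c*(c + 4/3)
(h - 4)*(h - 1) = h^2 - 5*h + 4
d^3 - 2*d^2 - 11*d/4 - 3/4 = (d - 3)*(d + 1/2)^2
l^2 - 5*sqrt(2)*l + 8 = (l - 4*sqrt(2))*(l - sqrt(2))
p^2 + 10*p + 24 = (p + 4)*(p + 6)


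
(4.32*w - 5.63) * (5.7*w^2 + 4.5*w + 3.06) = 24.624*w^3 - 12.651*w^2 - 12.1158*w - 17.2278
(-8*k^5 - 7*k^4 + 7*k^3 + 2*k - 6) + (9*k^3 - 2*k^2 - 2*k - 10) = -8*k^5 - 7*k^4 + 16*k^3 - 2*k^2 - 16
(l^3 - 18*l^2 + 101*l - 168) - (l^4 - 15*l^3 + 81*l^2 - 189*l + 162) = -l^4 + 16*l^3 - 99*l^2 + 290*l - 330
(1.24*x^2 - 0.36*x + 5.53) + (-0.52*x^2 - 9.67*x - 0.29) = 0.72*x^2 - 10.03*x + 5.24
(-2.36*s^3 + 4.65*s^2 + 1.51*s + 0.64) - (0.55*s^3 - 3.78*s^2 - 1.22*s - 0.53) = -2.91*s^3 + 8.43*s^2 + 2.73*s + 1.17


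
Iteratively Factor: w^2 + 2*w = (w)*(w + 2)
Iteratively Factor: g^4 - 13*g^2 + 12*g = (g - 3)*(g^3 + 3*g^2 - 4*g) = (g - 3)*(g + 4)*(g^2 - g) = g*(g - 3)*(g + 4)*(g - 1)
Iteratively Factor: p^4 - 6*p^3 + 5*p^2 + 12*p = (p + 1)*(p^3 - 7*p^2 + 12*p) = p*(p + 1)*(p^2 - 7*p + 12) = p*(p - 4)*(p + 1)*(p - 3)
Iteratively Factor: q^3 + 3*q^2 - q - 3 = (q + 1)*(q^2 + 2*q - 3) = (q - 1)*(q + 1)*(q + 3)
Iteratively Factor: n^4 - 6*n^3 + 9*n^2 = (n)*(n^3 - 6*n^2 + 9*n) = n^2*(n^2 - 6*n + 9) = n^2*(n - 3)*(n - 3)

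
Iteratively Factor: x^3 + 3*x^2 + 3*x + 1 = (x + 1)*(x^2 + 2*x + 1) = (x + 1)^2*(x + 1)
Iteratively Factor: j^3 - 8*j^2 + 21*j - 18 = (j - 2)*(j^2 - 6*j + 9) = (j - 3)*(j - 2)*(j - 3)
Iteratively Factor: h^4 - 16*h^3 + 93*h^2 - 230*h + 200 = (h - 2)*(h^3 - 14*h^2 + 65*h - 100) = (h - 4)*(h - 2)*(h^2 - 10*h + 25) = (h - 5)*(h - 4)*(h - 2)*(h - 5)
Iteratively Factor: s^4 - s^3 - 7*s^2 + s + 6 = (s - 3)*(s^3 + 2*s^2 - s - 2) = (s - 3)*(s + 2)*(s^2 - 1) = (s - 3)*(s + 1)*(s + 2)*(s - 1)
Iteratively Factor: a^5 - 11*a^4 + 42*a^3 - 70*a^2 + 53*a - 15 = (a - 3)*(a^4 - 8*a^3 + 18*a^2 - 16*a + 5) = (a - 3)*(a - 1)*(a^3 - 7*a^2 + 11*a - 5) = (a - 3)*(a - 1)^2*(a^2 - 6*a + 5) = (a - 5)*(a - 3)*(a - 1)^2*(a - 1)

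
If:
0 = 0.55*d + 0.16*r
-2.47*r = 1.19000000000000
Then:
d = 0.14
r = -0.48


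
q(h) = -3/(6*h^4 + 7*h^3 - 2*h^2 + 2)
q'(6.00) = 0.00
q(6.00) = 0.00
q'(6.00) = 0.00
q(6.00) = 0.00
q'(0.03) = -0.08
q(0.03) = -1.50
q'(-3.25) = -0.01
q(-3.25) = -0.01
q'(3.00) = 0.01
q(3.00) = -0.00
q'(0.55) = 2.53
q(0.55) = -0.97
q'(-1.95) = -0.32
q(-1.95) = -0.10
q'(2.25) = 0.02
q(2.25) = -0.01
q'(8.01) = 0.00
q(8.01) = -0.00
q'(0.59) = 2.46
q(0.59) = -0.86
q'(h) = -3*(-24*h^3 - 21*h^2 + 4*h)/(6*h^4 + 7*h^3 - 2*h^2 + 2)^2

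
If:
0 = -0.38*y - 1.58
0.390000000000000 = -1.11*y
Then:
No Solution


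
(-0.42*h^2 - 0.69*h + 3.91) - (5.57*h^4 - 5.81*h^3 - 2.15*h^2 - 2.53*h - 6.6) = -5.57*h^4 + 5.81*h^3 + 1.73*h^2 + 1.84*h + 10.51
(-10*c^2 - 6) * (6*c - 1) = -60*c^3 + 10*c^2 - 36*c + 6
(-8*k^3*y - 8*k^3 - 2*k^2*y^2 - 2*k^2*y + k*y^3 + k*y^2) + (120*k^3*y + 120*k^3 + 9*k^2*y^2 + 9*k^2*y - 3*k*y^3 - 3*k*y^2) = 112*k^3*y + 112*k^3 + 7*k^2*y^2 + 7*k^2*y - 2*k*y^3 - 2*k*y^2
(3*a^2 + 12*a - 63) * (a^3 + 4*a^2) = 3*a^5 + 24*a^4 - 15*a^3 - 252*a^2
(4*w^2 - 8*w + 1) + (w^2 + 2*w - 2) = 5*w^2 - 6*w - 1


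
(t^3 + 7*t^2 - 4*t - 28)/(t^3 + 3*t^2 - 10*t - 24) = (t^2 + 5*t - 14)/(t^2 + t - 12)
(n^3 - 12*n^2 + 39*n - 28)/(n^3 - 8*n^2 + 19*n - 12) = (n - 7)/(n - 3)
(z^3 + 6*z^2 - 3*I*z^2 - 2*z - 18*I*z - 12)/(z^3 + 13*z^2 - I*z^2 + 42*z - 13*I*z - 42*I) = (z - 2*I)/(z + 7)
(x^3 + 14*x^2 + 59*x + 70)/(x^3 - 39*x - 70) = (x + 7)/(x - 7)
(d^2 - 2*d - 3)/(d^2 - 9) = (d + 1)/(d + 3)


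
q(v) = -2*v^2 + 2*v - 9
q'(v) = 2 - 4*v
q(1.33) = -9.88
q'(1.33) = -3.32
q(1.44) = -10.27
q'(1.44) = -3.76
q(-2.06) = -21.61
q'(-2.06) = 10.24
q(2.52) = -16.66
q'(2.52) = -8.08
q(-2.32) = -24.40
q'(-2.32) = 11.28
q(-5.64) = -83.90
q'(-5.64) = 24.56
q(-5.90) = -90.42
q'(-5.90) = 25.60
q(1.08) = -9.17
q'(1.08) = -2.32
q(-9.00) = -189.00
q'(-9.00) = 38.00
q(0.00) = -9.00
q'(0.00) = 2.00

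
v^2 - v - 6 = (v - 3)*(v + 2)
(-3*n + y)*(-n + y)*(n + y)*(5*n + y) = 15*n^4 - 2*n^3*y - 16*n^2*y^2 + 2*n*y^3 + y^4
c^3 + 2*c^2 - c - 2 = (c - 1)*(c + 1)*(c + 2)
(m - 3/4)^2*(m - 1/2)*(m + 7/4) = m^4 - m^3/4 - 35*m^2/16 + 129*m/64 - 63/128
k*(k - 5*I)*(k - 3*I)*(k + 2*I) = k^4 - 6*I*k^3 + k^2 - 30*I*k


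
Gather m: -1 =-1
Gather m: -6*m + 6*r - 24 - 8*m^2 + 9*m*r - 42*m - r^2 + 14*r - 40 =-8*m^2 + m*(9*r - 48) - r^2 + 20*r - 64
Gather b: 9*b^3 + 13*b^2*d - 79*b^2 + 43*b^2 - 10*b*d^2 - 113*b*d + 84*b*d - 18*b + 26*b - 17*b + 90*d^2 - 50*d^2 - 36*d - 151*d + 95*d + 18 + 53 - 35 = 9*b^3 + b^2*(13*d - 36) + b*(-10*d^2 - 29*d - 9) + 40*d^2 - 92*d + 36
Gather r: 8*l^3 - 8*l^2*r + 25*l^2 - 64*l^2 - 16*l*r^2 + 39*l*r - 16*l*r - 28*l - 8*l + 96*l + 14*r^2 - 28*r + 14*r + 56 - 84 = 8*l^3 - 39*l^2 + 60*l + r^2*(14 - 16*l) + r*(-8*l^2 + 23*l - 14) - 28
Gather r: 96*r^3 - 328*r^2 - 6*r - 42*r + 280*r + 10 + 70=96*r^3 - 328*r^2 + 232*r + 80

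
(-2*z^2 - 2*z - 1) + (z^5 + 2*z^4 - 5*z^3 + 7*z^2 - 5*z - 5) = z^5 + 2*z^4 - 5*z^3 + 5*z^2 - 7*z - 6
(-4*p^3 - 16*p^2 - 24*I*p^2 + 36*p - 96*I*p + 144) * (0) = 0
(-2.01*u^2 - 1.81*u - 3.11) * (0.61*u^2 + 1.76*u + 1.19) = -1.2261*u^4 - 4.6417*u^3 - 7.4746*u^2 - 7.6275*u - 3.7009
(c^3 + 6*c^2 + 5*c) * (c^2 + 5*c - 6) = c^5 + 11*c^4 + 29*c^3 - 11*c^2 - 30*c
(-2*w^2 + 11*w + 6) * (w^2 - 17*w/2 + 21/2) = -2*w^4 + 28*w^3 - 217*w^2/2 + 129*w/2 + 63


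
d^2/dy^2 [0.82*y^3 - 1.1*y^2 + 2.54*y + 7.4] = 4.92*y - 2.2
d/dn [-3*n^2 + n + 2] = 1 - 6*n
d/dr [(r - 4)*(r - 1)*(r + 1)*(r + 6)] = 4*r^3 + 6*r^2 - 50*r - 2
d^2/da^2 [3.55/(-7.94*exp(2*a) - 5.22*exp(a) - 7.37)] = (-3.55*(15.88*exp(a) + 5.22)*(31.76*exp(a) + 10.44)*exp(a) + (112.748*exp(a) + 18.531)*(7.94*exp(2*a) + 5.22*exp(a) + 7.37))*exp(a)/(7.94*exp(2*a) + 5.22*exp(a) + 7.37)^3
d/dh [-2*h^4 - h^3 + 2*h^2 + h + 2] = -8*h^3 - 3*h^2 + 4*h + 1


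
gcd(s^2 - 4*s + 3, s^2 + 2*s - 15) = s - 3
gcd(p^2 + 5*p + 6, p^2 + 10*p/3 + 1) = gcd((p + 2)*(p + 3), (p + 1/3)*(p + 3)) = p + 3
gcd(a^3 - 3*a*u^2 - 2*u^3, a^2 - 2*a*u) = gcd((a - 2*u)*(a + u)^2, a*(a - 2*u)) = -a + 2*u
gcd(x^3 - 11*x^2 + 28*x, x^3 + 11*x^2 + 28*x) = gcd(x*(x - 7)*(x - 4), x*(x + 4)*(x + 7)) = x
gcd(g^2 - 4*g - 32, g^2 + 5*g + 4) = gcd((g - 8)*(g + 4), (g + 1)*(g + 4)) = g + 4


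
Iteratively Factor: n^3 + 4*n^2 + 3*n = (n)*(n^2 + 4*n + 3) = n*(n + 1)*(n + 3)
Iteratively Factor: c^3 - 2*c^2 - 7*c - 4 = (c - 4)*(c^2 + 2*c + 1) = (c - 4)*(c + 1)*(c + 1)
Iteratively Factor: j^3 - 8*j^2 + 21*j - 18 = (j - 3)*(j^2 - 5*j + 6) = (j - 3)^2*(j - 2)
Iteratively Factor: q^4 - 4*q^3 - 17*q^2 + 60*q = (q + 4)*(q^3 - 8*q^2 + 15*q) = (q - 3)*(q + 4)*(q^2 - 5*q) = q*(q - 3)*(q + 4)*(q - 5)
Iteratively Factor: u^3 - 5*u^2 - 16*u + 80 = (u - 5)*(u^2 - 16) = (u - 5)*(u + 4)*(u - 4)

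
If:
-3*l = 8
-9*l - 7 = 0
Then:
No Solution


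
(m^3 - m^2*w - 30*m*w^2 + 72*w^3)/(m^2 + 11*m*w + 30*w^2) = (m^2 - 7*m*w + 12*w^2)/(m + 5*w)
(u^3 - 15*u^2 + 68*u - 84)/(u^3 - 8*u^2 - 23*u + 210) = (u - 2)/(u + 5)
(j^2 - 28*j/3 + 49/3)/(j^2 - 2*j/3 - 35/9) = 3*(j - 7)/(3*j + 5)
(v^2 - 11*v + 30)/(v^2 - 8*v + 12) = (v - 5)/(v - 2)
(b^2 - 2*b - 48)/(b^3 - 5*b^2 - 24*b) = (b + 6)/(b*(b + 3))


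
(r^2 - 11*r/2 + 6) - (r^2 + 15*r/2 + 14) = -13*r - 8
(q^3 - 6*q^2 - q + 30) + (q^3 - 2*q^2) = 2*q^3 - 8*q^2 - q + 30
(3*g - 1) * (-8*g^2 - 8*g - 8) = -24*g^3 - 16*g^2 - 16*g + 8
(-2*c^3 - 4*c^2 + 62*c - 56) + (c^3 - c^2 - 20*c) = -c^3 - 5*c^2 + 42*c - 56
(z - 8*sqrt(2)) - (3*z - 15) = -2*z - 8*sqrt(2) + 15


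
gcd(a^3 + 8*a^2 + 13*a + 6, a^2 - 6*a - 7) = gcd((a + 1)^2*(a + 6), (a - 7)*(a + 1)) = a + 1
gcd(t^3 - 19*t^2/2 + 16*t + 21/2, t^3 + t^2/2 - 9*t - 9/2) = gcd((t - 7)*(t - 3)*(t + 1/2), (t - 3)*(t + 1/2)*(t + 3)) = t^2 - 5*t/2 - 3/2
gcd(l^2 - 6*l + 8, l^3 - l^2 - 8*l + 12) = l - 2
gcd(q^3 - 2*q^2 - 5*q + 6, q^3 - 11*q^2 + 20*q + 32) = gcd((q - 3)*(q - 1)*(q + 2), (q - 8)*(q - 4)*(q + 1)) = 1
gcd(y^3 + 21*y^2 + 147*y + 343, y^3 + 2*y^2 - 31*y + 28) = y + 7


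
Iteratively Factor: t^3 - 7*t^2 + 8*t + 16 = (t - 4)*(t^2 - 3*t - 4) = (t - 4)*(t + 1)*(t - 4)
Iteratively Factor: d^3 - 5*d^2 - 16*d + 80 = (d - 4)*(d^2 - d - 20) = (d - 5)*(d - 4)*(d + 4)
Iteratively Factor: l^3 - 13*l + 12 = (l + 4)*(l^2 - 4*l + 3) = (l - 1)*(l + 4)*(l - 3)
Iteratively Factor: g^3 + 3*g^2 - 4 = (g + 2)*(g^2 + g - 2) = (g + 2)^2*(g - 1)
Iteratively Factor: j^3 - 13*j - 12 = (j + 1)*(j^2 - j - 12) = (j + 1)*(j + 3)*(j - 4)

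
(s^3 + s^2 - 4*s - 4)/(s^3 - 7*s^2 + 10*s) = (s^2 + 3*s + 2)/(s*(s - 5))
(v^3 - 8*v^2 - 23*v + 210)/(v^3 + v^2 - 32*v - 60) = (v - 7)/(v + 2)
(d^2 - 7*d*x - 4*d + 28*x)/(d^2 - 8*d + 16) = (d - 7*x)/(d - 4)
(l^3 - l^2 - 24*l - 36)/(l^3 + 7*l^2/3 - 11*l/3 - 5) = 3*(l^2 - 4*l - 12)/(3*l^2 - 2*l - 5)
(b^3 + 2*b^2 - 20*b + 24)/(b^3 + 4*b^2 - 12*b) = (b - 2)/b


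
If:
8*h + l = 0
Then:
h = -l/8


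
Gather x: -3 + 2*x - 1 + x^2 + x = x^2 + 3*x - 4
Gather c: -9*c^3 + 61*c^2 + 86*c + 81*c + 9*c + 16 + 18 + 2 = -9*c^3 + 61*c^2 + 176*c + 36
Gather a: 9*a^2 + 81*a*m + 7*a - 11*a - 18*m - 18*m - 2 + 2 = 9*a^2 + a*(81*m - 4) - 36*m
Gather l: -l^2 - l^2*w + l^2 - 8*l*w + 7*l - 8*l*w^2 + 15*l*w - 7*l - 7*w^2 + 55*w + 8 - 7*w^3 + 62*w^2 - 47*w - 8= -l^2*w + l*(-8*w^2 + 7*w) - 7*w^3 + 55*w^2 + 8*w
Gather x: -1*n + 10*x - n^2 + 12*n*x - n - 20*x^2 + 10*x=-n^2 - 2*n - 20*x^2 + x*(12*n + 20)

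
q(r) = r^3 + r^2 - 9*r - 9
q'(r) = 3*r^2 + 2*r - 9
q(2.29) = -12.36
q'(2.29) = 11.31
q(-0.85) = -1.24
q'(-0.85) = -8.53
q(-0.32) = -6.05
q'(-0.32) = -9.33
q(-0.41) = -5.21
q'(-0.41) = -9.32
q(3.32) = 8.74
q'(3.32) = 30.71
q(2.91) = -2.08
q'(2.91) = 22.22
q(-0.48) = -4.56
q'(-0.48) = -9.27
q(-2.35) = 4.69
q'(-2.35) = 2.87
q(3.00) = 0.00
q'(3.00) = 24.00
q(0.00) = -9.00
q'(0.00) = -9.00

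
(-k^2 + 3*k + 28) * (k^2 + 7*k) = -k^4 - 4*k^3 + 49*k^2 + 196*k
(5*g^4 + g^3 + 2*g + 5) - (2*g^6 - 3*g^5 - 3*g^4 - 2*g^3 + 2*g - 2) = -2*g^6 + 3*g^5 + 8*g^4 + 3*g^3 + 7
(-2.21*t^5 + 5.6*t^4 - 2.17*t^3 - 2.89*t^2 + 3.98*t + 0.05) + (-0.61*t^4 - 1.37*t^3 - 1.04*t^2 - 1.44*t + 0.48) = -2.21*t^5 + 4.99*t^4 - 3.54*t^3 - 3.93*t^2 + 2.54*t + 0.53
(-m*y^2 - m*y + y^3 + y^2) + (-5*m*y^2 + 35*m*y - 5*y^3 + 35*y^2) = -6*m*y^2 + 34*m*y - 4*y^3 + 36*y^2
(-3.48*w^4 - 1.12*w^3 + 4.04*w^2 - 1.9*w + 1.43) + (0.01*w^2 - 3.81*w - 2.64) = -3.48*w^4 - 1.12*w^3 + 4.05*w^2 - 5.71*w - 1.21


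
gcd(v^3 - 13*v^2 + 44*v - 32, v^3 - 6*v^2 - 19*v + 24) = v^2 - 9*v + 8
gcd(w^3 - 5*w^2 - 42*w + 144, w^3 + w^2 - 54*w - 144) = w^2 - 2*w - 48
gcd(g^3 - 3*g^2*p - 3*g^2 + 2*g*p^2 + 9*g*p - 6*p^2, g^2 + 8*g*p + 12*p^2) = 1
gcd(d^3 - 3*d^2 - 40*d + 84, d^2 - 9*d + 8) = 1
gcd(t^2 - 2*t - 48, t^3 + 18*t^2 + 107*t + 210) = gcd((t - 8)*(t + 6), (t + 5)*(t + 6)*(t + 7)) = t + 6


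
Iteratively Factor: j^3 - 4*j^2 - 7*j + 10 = (j + 2)*(j^2 - 6*j + 5) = (j - 5)*(j + 2)*(j - 1)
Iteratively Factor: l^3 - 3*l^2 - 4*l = (l - 4)*(l^2 + l) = l*(l - 4)*(l + 1)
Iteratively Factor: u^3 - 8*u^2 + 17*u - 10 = (u - 1)*(u^2 - 7*u + 10) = (u - 5)*(u - 1)*(u - 2)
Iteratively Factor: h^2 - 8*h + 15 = (h - 3)*(h - 5)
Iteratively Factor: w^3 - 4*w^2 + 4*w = (w - 2)*(w^2 - 2*w) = w*(w - 2)*(w - 2)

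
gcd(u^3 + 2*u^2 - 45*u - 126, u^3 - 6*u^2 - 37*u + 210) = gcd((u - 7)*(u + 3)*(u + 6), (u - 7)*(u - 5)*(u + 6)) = u^2 - u - 42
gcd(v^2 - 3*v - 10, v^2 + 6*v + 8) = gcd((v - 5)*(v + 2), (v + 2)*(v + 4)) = v + 2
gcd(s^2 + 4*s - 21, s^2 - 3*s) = s - 3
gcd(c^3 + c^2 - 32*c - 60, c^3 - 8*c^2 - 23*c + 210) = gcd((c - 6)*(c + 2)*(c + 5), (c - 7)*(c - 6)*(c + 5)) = c^2 - c - 30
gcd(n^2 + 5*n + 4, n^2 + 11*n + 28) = n + 4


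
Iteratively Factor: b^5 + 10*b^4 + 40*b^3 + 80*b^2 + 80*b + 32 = (b + 2)*(b^4 + 8*b^3 + 24*b^2 + 32*b + 16) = (b + 2)^2*(b^3 + 6*b^2 + 12*b + 8) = (b + 2)^3*(b^2 + 4*b + 4) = (b + 2)^4*(b + 2)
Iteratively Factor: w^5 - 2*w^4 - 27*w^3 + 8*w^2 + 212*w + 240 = (w + 3)*(w^4 - 5*w^3 - 12*w^2 + 44*w + 80) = (w + 2)*(w + 3)*(w^3 - 7*w^2 + 2*w + 40) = (w + 2)^2*(w + 3)*(w^2 - 9*w + 20) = (w - 4)*(w + 2)^2*(w + 3)*(w - 5)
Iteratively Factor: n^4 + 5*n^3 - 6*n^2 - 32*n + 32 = (n + 4)*(n^3 + n^2 - 10*n + 8) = (n - 2)*(n + 4)*(n^2 + 3*n - 4) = (n - 2)*(n - 1)*(n + 4)*(n + 4)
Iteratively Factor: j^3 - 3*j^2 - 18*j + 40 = (j - 2)*(j^2 - j - 20) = (j - 5)*(j - 2)*(j + 4)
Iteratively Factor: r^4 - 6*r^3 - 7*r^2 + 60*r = (r + 3)*(r^3 - 9*r^2 + 20*r) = (r - 4)*(r + 3)*(r^2 - 5*r) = r*(r - 4)*(r + 3)*(r - 5)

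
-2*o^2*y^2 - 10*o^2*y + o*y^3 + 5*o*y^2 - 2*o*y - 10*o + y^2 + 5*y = (-2*o + y)*(y + 5)*(o*y + 1)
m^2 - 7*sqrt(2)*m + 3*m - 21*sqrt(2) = (m + 3)*(m - 7*sqrt(2))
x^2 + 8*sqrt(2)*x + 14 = (x + sqrt(2))*(x + 7*sqrt(2))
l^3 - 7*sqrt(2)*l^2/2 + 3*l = l*(l - 3*sqrt(2))*(l - sqrt(2)/2)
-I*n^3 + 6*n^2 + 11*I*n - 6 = (n + 2*I)*(n + 3*I)*(-I*n + 1)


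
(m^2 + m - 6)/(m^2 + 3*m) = (m - 2)/m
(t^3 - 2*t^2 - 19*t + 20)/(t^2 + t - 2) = (t^2 - t - 20)/(t + 2)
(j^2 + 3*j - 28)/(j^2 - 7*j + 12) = (j + 7)/(j - 3)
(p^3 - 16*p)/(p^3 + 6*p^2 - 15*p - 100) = p*(p + 4)/(p^2 + 10*p + 25)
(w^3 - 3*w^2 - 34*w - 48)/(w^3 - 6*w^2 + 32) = (w^2 - 5*w - 24)/(w^2 - 8*w + 16)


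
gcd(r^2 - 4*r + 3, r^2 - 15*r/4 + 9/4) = r - 3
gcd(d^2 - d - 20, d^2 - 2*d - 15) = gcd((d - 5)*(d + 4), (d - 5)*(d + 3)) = d - 5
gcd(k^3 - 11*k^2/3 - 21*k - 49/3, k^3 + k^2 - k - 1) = k + 1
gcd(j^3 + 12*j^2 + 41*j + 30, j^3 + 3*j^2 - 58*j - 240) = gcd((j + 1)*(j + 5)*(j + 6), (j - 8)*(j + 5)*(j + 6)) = j^2 + 11*j + 30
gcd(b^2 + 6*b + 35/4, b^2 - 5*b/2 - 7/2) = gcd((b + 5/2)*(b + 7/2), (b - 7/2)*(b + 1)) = 1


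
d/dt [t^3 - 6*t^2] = 3*t*(t - 4)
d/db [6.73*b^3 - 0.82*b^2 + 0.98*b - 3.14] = 20.19*b^2 - 1.64*b + 0.98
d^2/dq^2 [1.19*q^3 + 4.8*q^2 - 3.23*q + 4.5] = 7.14*q + 9.6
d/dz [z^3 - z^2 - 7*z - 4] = 3*z^2 - 2*z - 7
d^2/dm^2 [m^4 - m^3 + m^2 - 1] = 12*m^2 - 6*m + 2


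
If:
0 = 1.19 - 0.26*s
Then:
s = 4.58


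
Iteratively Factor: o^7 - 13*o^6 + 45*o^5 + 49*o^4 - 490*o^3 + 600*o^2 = (o)*(o^6 - 13*o^5 + 45*o^4 + 49*o^3 - 490*o^2 + 600*o) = o*(o - 5)*(o^5 - 8*o^4 + 5*o^3 + 74*o^2 - 120*o) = o^2*(o - 5)*(o^4 - 8*o^3 + 5*o^2 + 74*o - 120) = o^2*(o - 5)*(o + 3)*(o^3 - 11*o^2 + 38*o - 40) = o^2*(o - 5)^2*(o + 3)*(o^2 - 6*o + 8) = o^2*(o - 5)^2*(o - 4)*(o + 3)*(o - 2)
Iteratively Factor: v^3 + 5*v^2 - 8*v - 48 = (v + 4)*(v^2 + v - 12) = (v - 3)*(v + 4)*(v + 4)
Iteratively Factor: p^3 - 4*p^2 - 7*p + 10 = (p + 2)*(p^2 - 6*p + 5) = (p - 5)*(p + 2)*(p - 1)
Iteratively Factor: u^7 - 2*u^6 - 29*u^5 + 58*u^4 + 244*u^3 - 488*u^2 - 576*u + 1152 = (u - 2)*(u^6 - 29*u^4 + 244*u^2 - 576) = (u - 2)^2*(u^5 + 2*u^4 - 25*u^3 - 50*u^2 + 144*u + 288) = (u - 3)*(u - 2)^2*(u^4 + 5*u^3 - 10*u^2 - 80*u - 96) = (u - 3)*(u - 2)^2*(u + 2)*(u^3 + 3*u^2 - 16*u - 48) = (u - 3)*(u - 2)^2*(u + 2)*(u + 4)*(u^2 - u - 12) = (u - 3)*(u - 2)^2*(u + 2)*(u + 3)*(u + 4)*(u - 4)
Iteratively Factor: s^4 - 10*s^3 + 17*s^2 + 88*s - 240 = (s - 5)*(s^3 - 5*s^2 - 8*s + 48) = (s - 5)*(s - 4)*(s^2 - s - 12) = (s - 5)*(s - 4)^2*(s + 3)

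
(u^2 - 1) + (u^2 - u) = 2*u^2 - u - 1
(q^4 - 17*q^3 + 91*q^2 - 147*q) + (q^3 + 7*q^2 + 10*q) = q^4 - 16*q^3 + 98*q^2 - 137*q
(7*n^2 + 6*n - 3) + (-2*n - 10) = 7*n^2 + 4*n - 13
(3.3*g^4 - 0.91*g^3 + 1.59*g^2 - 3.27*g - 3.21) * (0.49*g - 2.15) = 1.617*g^5 - 7.5409*g^4 + 2.7356*g^3 - 5.0208*g^2 + 5.4576*g + 6.9015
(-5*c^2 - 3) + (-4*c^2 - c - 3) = -9*c^2 - c - 6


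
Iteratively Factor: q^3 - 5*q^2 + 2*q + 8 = (q - 4)*(q^2 - q - 2) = (q - 4)*(q - 2)*(q + 1)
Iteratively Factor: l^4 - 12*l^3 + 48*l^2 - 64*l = (l - 4)*(l^3 - 8*l^2 + 16*l) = l*(l - 4)*(l^2 - 8*l + 16) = l*(l - 4)^2*(l - 4)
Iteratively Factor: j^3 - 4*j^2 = (j)*(j^2 - 4*j) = j*(j - 4)*(j)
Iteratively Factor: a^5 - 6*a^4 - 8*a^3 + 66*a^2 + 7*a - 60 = (a - 4)*(a^4 - 2*a^3 - 16*a^2 + 2*a + 15) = (a - 5)*(a - 4)*(a^3 + 3*a^2 - a - 3) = (a - 5)*(a - 4)*(a + 1)*(a^2 + 2*a - 3) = (a - 5)*(a - 4)*(a + 1)*(a + 3)*(a - 1)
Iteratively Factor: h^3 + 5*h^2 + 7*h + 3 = (h + 3)*(h^2 + 2*h + 1) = (h + 1)*(h + 3)*(h + 1)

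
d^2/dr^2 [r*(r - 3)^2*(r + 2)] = 12*r^2 - 24*r - 6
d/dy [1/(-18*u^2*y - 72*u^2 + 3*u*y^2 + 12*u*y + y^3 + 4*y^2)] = (18*u^2 - 6*u*y - 12*u - 3*y^2 - 8*y)/(-18*u^2*y - 72*u^2 + 3*u*y^2 + 12*u*y + y^3 + 4*y^2)^2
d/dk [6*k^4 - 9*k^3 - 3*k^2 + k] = 24*k^3 - 27*k^2 - 6*k + 1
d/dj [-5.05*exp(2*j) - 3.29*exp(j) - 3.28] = (-10.1*exp(j) - 3.29)*exp(j)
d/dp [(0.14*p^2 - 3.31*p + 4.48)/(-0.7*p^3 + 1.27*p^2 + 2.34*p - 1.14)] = (0.098*p^4 - 4.634*p^3 + 13.9393*p^2 - 11.6984*p - 6.7098)/(0.49*p^6 - 1.778*p^5 - 1.6631*p^4 + 7.5396*p^3 + 2.58*p^2 - 5.3352*p + 1.2996)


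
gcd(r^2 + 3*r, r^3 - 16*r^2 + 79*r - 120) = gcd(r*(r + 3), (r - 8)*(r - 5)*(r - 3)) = 1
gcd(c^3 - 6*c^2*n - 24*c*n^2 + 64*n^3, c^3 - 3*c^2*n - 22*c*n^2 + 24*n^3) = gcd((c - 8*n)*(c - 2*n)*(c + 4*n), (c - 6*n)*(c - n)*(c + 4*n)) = c + 4*n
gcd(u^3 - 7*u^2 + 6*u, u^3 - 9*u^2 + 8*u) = u^2 - u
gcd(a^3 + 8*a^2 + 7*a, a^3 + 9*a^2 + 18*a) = a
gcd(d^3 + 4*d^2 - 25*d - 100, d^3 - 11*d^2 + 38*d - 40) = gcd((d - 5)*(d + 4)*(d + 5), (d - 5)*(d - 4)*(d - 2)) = d - 5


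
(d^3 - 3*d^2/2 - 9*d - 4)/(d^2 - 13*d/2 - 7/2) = (d^2 - 2*d - 8)/(d - 7)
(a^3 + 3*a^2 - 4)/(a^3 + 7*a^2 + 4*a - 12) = (a + 2)/(a + 6)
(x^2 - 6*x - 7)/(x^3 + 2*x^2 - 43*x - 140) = (x + 1)/(x^2 + 9*x + 20)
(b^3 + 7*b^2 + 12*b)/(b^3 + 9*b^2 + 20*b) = (b + 3)/(b + 5)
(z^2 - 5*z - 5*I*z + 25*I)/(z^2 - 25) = (z - 5*I)/(z + 5)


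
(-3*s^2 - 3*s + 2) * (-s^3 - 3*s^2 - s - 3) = 3*s^5 + 12*s^4 + 10*s^3 + 6*s^2 + 7*s - 6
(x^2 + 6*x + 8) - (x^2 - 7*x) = 13*x + 8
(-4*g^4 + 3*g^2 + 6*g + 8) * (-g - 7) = 4*g^5 + 28*g^4 - 3*g^3 - 27*g^2 - 50*g - 56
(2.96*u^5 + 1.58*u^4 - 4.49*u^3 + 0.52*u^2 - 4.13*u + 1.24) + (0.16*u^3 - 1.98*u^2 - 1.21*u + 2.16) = 2.96*u^5 + 1.58*u^4 - 4.33*u^3 - 1.46*u^2 - 5.34*u + 3.4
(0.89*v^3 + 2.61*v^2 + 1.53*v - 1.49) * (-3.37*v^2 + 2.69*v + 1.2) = -2.9993*v^5 - 6.4016*v^4 + 2.9328*v^3 + 12.269*v^2 - 2.1721*v - 1.788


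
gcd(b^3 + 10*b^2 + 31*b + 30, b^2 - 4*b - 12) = b + 2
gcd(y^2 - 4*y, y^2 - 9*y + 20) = y - 4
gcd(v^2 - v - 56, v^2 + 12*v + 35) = v + 7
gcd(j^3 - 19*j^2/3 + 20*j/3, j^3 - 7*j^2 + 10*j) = j^2 - 5*j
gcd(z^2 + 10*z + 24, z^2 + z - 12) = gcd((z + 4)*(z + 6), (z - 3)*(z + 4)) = z + 4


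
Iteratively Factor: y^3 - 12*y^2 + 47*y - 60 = (y - 3)*(y^2 - 9*y + 20) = (y - 4)*(y - 3)*(y - 5)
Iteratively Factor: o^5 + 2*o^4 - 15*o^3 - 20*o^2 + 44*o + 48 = (o + 1)*(o^4 + o^3 - 16*o^2 - 4*o + 48) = (o + 1)*(o + 2)*(o^3 - o^2 - 14*o + 24) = (o - 2)*(o + 1)*(o + 2)*(o^2 + o - 12) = (o - 2)*(o + 1)*(o + 2)*(o + 4)*(o - 3)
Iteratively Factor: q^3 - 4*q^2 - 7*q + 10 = (q - 5)*(q^2 + q - 2) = (q - 5)*(q - 1)*(q + 2)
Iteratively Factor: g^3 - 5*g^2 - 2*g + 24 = (g - 3)*(g^2 - 2*g - 8) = (g - 4)*(g - 3)*(g + 2)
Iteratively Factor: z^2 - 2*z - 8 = (z + 2)*(z - 4)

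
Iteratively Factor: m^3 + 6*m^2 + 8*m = (m)*(m^2 + 6*m + 8) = m*(m + 4)*(m + 2)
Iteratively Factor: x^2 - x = (x)*(x - 1)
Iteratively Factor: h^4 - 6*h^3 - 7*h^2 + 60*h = (h - 4)*(h^3 - 2*h^2 - 15*h) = (h - 5)*(h - 4)*(h^2 + 3*h) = (h - 5)*(h - 4)*(h + 3)*(h)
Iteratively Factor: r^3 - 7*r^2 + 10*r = (r)*(r^2 - 7*r + 10) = r*(r - 5)*(r - 2)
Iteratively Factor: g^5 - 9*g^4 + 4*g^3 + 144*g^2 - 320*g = (g + 4)*(g^4 - 13*g^3 + 56*g^2 - 80*g) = g*(g + 4)*(g^3 - 13*g^2 + 56*g - 80) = g*(g - 4)*(g + 4)*(g^2 - 9*g + 20) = g*(g - 4)^2*(g + 4)*(g - 5)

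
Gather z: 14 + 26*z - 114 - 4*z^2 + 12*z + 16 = -4*z^2 + 38*z - 84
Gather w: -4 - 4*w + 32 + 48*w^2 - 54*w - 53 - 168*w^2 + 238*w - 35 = -120*w^2 + 180*w - 60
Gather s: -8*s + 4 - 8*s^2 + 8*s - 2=2 - 8*s^2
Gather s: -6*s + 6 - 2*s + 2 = 8 - 8*s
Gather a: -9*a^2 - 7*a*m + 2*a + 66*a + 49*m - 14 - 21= -9*a^2 + a*(68 - 7*m) + 49*m - 35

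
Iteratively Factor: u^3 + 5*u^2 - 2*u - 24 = (u + 3)*(u^2 + 2*u - 8) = (u - 2)*(u + 3)*(u + 4)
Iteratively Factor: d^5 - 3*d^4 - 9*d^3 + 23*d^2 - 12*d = (d)*(d^4 - 3*d^3 - 9*d^2 + 23*d - 12) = d*(d - 1)*(d^3 - 2*d^2 - 11*d + 12) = d*(d - 1)*(d + 3)*(d^2 - 5*d + 4) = d*(d - 4)*(d - 1)*(d + 3)*(d - 1)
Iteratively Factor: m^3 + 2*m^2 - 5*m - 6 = (m - 2)*(m^2 + 4*m + 3) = (m - 2)*(m + 3)*(m + 1)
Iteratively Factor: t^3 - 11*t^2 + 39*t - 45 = (t - 3)*(t^2 - 8*t + 15) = (t - 3)^2*(t - 5)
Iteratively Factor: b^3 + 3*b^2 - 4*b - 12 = (b - 2)*(b^2 + 5*b + 6) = (b - 2)*(b + 3)*(b + 2)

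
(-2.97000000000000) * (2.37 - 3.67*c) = 10.8999*c - 7.0389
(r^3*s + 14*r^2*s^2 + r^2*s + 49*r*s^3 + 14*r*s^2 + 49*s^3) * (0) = 0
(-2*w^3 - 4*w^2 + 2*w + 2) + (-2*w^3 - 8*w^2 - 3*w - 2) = -4*w^3 - 12*w^2 - w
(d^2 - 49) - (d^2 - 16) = -33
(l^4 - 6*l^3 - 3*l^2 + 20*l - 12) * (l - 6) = l^5 - 12*l^4 + 33*l^3 + 38*l^2 - 132*l + 72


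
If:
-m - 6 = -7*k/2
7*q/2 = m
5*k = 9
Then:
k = 9/5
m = 3/10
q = 3/35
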